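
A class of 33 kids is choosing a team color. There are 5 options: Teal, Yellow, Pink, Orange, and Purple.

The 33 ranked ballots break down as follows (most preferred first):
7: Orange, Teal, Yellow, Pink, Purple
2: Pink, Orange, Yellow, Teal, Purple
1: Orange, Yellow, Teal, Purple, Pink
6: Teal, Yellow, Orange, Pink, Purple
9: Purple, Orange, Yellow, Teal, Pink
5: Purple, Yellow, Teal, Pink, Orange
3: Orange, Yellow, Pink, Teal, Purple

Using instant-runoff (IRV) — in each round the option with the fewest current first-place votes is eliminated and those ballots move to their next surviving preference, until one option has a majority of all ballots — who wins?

Orange

Round 1: Teal 6, Yellow 0, Pink 2, Orange 11, Purple 14. Yellow eliminated.
Round 2: Teal 6, Pink 2, Orange 11, Purple 14. Pink eliminated.
Round 3: Teal 6, Orange 13, Purple 14. Teal eliminated.
Round 4: Orange 19, Purple 14. Orange has a majority (≥17).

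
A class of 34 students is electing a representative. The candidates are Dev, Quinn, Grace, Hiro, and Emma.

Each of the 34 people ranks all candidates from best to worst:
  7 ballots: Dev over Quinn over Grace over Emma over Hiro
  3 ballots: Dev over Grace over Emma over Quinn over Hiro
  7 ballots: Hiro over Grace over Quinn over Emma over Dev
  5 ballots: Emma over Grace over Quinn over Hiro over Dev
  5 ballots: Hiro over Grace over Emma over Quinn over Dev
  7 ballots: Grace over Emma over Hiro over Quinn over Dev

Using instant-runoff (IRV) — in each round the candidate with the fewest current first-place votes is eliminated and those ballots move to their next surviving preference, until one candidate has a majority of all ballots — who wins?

Grace

Round 1: Dev 10, Quinn 0, Grace 7, Hiro 12, Emma 5. Quinn eliminated.
Round 2: Dev 10, Grace 7, Hiro 12, Emma 5. Emma eliminated.
Round 3: Dev 10, Grace 12, Hiro 12. Dev eliminated.
Round 4: Grace 22, Hiro 12. Grace has a majority (≥18).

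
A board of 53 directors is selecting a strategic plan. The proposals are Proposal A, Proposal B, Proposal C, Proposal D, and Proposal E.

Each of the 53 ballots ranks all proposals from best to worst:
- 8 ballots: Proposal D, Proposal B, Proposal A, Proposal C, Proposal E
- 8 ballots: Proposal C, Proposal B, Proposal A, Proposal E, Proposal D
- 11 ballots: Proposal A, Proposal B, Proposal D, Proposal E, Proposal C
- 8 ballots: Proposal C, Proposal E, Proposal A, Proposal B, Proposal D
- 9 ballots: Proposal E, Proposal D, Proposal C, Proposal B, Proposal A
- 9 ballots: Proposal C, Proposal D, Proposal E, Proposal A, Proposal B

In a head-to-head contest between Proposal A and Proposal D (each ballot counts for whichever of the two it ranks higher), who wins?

Proposal A is ranked above Proposal D on 27 ballots; Proposal D above Proposal A on 26.

Proposal A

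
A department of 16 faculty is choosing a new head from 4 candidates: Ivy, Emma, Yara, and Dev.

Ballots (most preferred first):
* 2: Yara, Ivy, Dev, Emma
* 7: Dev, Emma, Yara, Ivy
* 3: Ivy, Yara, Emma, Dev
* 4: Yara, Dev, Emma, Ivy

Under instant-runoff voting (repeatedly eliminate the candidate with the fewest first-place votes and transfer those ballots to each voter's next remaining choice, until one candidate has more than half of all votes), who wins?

Round 1: Ivy 3, Emma 0, Yara 6, Dev 7. Emma eliminated.
Round 2: Ivy 3, Yara 6, Dev 7. Ivy eliminated.
Round 3: Yara 9, Dev 7. Yara has a majority (≥9).

Yara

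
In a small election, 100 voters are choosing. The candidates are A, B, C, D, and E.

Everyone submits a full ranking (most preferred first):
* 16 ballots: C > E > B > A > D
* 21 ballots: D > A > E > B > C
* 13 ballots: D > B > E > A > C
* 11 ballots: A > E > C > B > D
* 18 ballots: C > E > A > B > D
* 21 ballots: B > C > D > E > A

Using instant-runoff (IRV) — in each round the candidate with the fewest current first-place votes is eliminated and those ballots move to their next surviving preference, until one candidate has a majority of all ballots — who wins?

C

Round 1: A 11, B 21, C 34, D 34, E 0. E eliminated.
Round 2: A 11, B 21, C 34, D 34. A eliminated.
Round 3: B 21, C 45, D 34. B eliminated.
Round 4: C 66, D 34. C has a majority (≥51).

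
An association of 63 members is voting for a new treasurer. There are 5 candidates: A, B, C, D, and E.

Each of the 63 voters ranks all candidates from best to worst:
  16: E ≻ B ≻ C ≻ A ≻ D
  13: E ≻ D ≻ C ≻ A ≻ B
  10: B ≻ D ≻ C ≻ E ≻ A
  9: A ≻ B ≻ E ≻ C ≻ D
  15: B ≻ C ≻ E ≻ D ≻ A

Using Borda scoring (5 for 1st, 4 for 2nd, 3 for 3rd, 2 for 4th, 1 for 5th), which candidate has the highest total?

B

A: 16×2 + 13×2 + 10×1 + 9×5 + 15×1 = 128
B: 16×4 + 13×1 + 10×5 + 9×4 + 15×5 = 238
C: 16×3 + 13×3 + 10×3 + 9×2 + 15×4 = 195
D: 16×1 + 13×4 + 10×4 + 9×1 + 15×2 = 147
E: 16×5 + 13×5 + 10×2 + 9×3 + 15×3 = 237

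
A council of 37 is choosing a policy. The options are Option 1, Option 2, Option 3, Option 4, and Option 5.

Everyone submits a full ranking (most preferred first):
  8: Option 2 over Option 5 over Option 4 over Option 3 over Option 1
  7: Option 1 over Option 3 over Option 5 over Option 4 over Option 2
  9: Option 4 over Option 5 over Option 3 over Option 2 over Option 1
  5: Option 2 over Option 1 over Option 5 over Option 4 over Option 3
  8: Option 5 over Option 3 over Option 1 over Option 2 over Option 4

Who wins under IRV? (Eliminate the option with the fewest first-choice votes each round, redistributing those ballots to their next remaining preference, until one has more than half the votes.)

Option 5

Round 1: Option 1 7, Option 2 13, Option 3 0, Option 4 9, Option 5 8. Option 3 eliminated.
Round 2: Option 1 7, Option 2 13, Option 4 9, Option 5 8. Option 1 eliminated.
Round 3: Option 2 13, Option 4 9, Option 5 15. Option 4 eliminated.
Round 4: Option 2 13, Option 5 24. Option 5 has a majority (≥19).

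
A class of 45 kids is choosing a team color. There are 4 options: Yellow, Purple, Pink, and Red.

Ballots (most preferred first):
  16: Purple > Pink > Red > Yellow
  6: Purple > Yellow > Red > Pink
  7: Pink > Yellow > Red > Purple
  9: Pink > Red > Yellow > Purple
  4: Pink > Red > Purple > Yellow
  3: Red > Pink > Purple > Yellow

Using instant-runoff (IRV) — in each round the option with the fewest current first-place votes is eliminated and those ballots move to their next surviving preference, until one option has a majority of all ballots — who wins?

Round 1: Yellow 0, Purple 22, Pink 20, Red 3. Yellow eliminated.
Round 2: Purple 22, Pink 20, Red 3. Red eliminated.
Round 3: Purple 22, Pink 23. Pink has a majority (≥23).

Pink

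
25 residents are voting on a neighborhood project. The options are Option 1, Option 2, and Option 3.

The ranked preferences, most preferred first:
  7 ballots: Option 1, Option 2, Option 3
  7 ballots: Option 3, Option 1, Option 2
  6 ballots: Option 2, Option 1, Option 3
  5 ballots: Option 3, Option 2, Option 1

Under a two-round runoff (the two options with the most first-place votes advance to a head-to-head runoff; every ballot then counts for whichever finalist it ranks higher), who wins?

Option 1

Round 1 first-place votes: Option 1 7, Option 2 6, Option 3 12. Option 3 and Option 1 advance.
Runoff: Option 3 is ranked above Option 1 on 12 ballots, Option 1 above Option 3 on 13.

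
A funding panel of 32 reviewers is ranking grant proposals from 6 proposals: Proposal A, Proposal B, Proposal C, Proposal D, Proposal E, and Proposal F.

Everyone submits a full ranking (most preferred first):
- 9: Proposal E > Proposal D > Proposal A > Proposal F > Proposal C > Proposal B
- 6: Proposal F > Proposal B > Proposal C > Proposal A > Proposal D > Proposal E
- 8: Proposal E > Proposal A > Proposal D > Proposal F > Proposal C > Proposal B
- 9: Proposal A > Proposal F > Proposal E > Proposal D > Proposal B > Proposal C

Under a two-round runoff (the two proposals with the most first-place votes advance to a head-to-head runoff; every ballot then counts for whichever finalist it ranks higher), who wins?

Proposal E

Round 1 first-place votes: Proposal A 9, Proposal B 0, Proposal C 0, Proposal D 0, Proposal E 17, Proposal F 6. Proposal E and Proposal A advance.
Runoff: Proposal E is ranked above Proposal A on 17 ballots, Proposal A above Proposal E on 15.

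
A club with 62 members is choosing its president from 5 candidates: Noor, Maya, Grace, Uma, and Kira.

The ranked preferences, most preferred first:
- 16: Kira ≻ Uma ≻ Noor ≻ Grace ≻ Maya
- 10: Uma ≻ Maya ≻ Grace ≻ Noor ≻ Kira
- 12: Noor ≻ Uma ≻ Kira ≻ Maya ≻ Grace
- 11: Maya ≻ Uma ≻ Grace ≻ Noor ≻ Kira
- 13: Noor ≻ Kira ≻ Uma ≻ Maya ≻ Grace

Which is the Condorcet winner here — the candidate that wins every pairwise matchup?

Uma vs Noor: 37–25
Uma vs Maya: 51–11
Uma vs Grace: 62–0
Uma vs Kira: 33–29
Uma beats every other candidate.

Uma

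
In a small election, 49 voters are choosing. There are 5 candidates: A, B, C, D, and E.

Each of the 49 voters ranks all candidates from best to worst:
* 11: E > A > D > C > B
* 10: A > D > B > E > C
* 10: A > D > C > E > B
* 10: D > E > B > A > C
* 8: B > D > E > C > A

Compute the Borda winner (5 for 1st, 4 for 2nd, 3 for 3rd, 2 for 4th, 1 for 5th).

D

A: 11×4 + 10×5 + 10×5 + 10×2 + 8×1 = 172
B: 11×1 + 10×3 + 10×1 + 10×3 + 8×5 = 121
C: 11×2 + 10×1 + 10×3 + 10×1 + 8×2 = 88
D: 11×3 + 10×4 + 10×4 + 10×5 + 8×4 = 195
E: 11×5 + 10×2 + 10×2 + 10×4 + 8×3 = 159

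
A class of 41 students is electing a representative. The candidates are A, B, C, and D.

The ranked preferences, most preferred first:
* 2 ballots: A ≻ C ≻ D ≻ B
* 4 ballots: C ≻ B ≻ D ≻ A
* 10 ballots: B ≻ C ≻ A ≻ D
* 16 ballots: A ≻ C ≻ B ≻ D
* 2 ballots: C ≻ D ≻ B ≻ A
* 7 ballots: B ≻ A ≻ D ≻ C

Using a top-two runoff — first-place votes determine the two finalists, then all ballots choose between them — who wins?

Round 1 first-place votes: A 18, B 17, C 6, D 0. A and B advance.
Runoff: A is ranked above B on 18 ballots, B above A on 23.

B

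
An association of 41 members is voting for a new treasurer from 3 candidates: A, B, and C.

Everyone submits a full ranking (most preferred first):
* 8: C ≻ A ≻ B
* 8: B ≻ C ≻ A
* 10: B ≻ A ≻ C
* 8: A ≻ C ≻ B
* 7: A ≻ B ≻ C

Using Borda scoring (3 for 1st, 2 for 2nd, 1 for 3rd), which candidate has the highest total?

A: 8×2 + 8×1 + 10×2 + 8×3 + 7×3 = 89
B: 8×1 + 8×3 + 10×3 + 8×1 + 7×2 = 84
C: 8×3 + 8×2 + 10×1 + 8×2 + 7×1 = 73

A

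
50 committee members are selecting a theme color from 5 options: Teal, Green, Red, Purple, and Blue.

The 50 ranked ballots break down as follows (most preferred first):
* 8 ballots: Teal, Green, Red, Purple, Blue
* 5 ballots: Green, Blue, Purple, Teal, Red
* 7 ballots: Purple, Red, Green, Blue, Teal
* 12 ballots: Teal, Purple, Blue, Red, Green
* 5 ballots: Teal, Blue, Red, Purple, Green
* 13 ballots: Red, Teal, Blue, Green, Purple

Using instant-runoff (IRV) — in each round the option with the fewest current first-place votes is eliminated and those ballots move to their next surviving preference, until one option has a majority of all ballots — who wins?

Teal

Round 1: Teal 25, Green 5, Red 13, Purple 7, Blue 0. Blue eliminated.
Round 2: Teal 25, Green 5, Red 13, Purple 7. Green eliminated.
Round 3: Teal 25, Red 13, Purple 12. Purple eliminated.
Round 4: Teal 30, Red 20. Teal has a majority (≥26).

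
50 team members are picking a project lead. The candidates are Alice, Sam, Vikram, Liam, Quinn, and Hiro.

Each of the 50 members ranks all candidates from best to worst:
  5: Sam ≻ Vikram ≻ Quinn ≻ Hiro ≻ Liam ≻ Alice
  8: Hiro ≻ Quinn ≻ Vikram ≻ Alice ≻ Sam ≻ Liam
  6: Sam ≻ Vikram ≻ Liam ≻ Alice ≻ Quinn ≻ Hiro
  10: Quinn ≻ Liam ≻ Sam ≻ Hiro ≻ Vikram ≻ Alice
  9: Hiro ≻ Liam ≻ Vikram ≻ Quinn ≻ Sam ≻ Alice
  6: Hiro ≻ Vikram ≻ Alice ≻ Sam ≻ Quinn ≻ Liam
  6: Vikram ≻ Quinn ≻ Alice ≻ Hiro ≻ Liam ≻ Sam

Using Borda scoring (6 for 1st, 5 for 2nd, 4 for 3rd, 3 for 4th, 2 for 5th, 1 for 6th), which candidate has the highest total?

Alice: 5×1 + 8×3 + 6×3 + 10×1 + 9×1 + 6×4 + 6×4 = 114
Sam: 5×6 + 8×2 + 6×6 + 10×4 + 9×2 + 6×3 + 6×1 = 164
Vikram: 5×5 + 8×4 + 6×5 + 10×2 + 9×4 + 6×5 + 6×6 = 209
Liam: 5×2 + 8×1 + 6×4 + 10×5 + 9×5 + 6×1 + 6×2 = 155
Quinn: 5×4 + 8×5 + 6×2 + 10×6 + 9×3 + 6×2 + 6×5 = 201
Hiro: 5×3 + 8×6 + 6×1 + 10×3 + 9×6 + 6×6 + 6×3 = 207

Vikram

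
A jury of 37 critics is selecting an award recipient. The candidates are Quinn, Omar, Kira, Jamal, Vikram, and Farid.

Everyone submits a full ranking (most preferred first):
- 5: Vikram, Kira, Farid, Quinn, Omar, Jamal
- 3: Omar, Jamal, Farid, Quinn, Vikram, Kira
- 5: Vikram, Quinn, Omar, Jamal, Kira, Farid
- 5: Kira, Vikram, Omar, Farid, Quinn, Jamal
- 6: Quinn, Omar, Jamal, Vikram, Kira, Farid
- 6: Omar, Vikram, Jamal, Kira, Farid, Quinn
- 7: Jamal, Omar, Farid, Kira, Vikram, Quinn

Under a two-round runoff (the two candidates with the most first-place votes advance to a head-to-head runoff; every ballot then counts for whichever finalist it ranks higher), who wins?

Omar

Round 1 first-place votes: Quinn 6, Omar 9, Kira 5, Jamal 7, Vikram 10, Farid 0. Vikram and Omar advance.
Runoff: Vikram is ranked above Omar on 15 ballots, Omar above Vikram on 22.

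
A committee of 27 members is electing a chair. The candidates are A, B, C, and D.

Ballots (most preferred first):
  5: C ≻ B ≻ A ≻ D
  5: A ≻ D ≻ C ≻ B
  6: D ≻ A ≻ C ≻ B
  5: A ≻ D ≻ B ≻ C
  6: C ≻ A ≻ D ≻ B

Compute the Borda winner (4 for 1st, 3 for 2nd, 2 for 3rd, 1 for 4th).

A: 5×2 + 5×4 + 6×3 + 5×4 + 6×3 = 86
B: 5×3 + 5×1 + 6×1 + 5×2 + 6×1 = 42
C: 5×4 + 5×2 + 6×2 + 5×1 + 6×4 = 71
D: 5×1 + 5×3 + 6×4 + 5×3 + 6×2 = 71

A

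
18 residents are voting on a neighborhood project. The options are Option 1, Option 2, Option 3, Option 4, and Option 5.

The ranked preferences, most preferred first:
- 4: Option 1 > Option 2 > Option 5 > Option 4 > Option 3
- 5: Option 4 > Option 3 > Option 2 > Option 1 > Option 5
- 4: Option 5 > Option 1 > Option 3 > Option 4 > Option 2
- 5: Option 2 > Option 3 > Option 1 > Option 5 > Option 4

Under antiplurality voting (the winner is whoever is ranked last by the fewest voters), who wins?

Last-place votes: Option 1 0, Option 2 4, Option 3 4, Option 4 5, Option 5 5.

Option 1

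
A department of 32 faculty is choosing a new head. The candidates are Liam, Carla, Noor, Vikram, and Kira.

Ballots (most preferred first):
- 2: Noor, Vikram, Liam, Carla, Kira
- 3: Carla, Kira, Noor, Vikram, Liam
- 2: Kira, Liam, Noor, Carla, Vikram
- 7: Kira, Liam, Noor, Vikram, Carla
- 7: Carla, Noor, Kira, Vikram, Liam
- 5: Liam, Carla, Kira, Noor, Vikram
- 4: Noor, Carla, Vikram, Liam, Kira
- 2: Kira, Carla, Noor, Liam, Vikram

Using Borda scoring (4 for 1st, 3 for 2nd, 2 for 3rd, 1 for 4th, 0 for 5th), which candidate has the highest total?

Noor

Liam: 2×2 + 3×0 + 2×3 + 7×3 + 7×0 + 5×4 + 4×1 + 2×1 = 57
Carla: 2×1 + 3×4 + 2×1 + 7×0 + 7×4 + 5×3 + 4×3 + 2×3 = 77
Noor: 2×4 + 3×2 + 2×2 + 7×2 + 7×3 + 5×1 + 4×4 + 2×2 = 78
Vikram: 2×3 + 3×1 + 2×0 + 7×1 + 7×1 + 5×0 + 4×2 + 2×0 = 31
Kira: 2×0 + 3×3 + 2×4 + 7×4 + 7×2 + 5×2 + 4×0 + 2×4 = 77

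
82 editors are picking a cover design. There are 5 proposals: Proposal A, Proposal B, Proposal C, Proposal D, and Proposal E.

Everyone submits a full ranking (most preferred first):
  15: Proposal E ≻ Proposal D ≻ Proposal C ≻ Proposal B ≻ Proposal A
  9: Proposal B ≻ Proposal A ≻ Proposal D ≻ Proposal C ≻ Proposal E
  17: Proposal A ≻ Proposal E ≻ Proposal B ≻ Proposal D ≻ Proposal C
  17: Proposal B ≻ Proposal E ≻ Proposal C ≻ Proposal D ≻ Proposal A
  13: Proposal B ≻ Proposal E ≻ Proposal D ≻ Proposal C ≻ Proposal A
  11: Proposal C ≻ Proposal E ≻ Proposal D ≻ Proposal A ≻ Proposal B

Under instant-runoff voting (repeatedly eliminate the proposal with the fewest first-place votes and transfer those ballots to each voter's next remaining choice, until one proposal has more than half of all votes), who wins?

Proposal E

Round 1: Proposal A 17, Proposal B 39, Proposal C 11, Proposal D 0, Proposal E 15. Proposal D eliminated.
Round 2: Proposal A 17, Proposal B 39, Proposal C 11, Proposal E 15. Proposal C eliminated.
Round 3: Proposal A 17, Proposal B 39, Proposal E 26. Proposal A eliminated.
Round 4: Proposal B 39, Proposal E 43. Proposal E has a majority (≥42).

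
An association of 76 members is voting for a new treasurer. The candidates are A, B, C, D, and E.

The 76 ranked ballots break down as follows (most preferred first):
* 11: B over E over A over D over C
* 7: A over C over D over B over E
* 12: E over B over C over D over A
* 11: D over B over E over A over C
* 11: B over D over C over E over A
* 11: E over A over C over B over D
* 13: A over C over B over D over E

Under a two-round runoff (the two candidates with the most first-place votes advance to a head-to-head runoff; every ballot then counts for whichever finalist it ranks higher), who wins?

B

Round 1 first-place votes: A 20, B 22, C 0, D 11, E 23. E and B advance.
Runoff: E is ranked above B on 23 ballots, B above E on 53.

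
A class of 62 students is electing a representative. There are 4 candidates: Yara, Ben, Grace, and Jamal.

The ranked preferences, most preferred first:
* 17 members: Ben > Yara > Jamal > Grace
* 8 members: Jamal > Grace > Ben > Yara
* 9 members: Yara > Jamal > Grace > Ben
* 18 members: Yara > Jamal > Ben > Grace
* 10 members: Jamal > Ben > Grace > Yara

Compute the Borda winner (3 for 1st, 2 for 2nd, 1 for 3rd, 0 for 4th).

Jamal

Yara: 17×2 + 8×0 + 9×3 + 18×3 + 10×0 = 115
Ben: 17×3 + 8×1 + 9×0 + 18×1 + 10×2 = 97
Grace: 17×0 + 8×2 + 9×1 + 18×0 + 10×1 = 35
Jamal: 17×1 + 8×3 + 9×2 + 18×2 + 10×3 = 125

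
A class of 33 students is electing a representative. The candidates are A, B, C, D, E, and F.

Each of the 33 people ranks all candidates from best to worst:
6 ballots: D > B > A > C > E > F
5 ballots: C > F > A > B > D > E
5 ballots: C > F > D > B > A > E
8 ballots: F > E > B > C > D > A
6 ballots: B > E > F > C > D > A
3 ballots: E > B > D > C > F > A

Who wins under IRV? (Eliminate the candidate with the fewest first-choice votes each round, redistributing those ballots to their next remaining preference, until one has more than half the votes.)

Round 1: A 0, B 6, C 10, D 6, E 3, F 8. A eliminated.
Round 2: B 6, C 10, D 6, E 3, F 8. E eliminated.
Round 3: B 9, C 10, D 6, F 8. D eliminated.
Round 4: B 15, C 10, F 8. F eliminated.
Round 5: B 23, C 10. B has a majority (≥17).

B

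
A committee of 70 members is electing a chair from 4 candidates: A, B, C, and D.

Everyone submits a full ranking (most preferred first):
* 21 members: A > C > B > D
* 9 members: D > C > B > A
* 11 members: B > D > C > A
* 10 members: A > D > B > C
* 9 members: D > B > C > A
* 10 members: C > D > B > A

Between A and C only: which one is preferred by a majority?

A is ranked above C on 31 ballots; C above A on 39.

C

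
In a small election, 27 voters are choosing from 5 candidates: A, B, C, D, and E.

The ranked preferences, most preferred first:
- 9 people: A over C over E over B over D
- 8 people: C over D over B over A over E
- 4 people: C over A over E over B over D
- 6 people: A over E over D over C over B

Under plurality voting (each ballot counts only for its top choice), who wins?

A

First-place votes: A 15, B 0, C 12, D 0, E 0.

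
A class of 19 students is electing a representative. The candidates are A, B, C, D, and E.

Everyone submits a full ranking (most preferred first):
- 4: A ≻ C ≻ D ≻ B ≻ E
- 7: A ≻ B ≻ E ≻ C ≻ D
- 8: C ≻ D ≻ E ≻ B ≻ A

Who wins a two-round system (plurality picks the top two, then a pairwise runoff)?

Round 1 first-place votes: A 11, B 0, C 8, D 0, E 0. A and C advance.
Runoff: A is ranked above C on 11 ballots, C above A on 8.

A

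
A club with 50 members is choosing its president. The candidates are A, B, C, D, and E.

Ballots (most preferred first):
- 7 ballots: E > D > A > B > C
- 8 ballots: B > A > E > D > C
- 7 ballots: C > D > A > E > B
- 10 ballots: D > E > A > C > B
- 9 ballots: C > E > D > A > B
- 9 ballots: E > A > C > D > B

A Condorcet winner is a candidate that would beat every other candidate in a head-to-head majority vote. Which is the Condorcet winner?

E

E vs A: 35–15
E vs B: 42–8
E vs C: 34–16
E vs D: 33–17
E beats every other candidate.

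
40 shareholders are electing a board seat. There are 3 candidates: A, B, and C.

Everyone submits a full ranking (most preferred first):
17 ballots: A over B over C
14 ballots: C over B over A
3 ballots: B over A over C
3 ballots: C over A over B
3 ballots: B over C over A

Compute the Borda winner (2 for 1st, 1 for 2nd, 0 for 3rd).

A: 17×2 + 14×0 + 3×1 + 3×1 + 3×0 = 40
B: 17×1 + 14×1 + 3×2 + 3×0 + 3×2 = 43
C: 17×0 + 14×2 + 3×0 + 3×2 + 3×1 = 37

B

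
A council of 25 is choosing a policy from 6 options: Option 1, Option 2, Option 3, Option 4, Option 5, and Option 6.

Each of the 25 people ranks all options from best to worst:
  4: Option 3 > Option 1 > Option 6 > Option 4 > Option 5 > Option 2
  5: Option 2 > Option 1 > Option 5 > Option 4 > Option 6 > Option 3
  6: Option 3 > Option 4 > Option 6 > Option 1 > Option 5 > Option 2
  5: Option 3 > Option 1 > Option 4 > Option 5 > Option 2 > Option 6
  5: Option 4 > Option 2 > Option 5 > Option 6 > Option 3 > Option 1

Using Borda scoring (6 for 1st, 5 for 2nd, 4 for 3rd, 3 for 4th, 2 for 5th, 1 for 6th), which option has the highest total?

Option 1: 4×5 + 5×5 + 6×3 + 5×5 + 5×1 = 93
Option 2: 4×1 + 5×6 + 6×1 + 5×2 + 5×5 = 75
Option 3: 4×6 + 5×1 + 6×6 + 5×6 + 5×2 = 105
Option 4: 4×3 + 5×3 + 6×5 + 5×4 + 5×6 = 107
Option 5: 4×2 + 5×4 + 6×2 + 5×3 + 5×4 = 75
Option 6: 4×4 + 5×2 + 6×4 + 5×1 + 5×3 = 70

Option 4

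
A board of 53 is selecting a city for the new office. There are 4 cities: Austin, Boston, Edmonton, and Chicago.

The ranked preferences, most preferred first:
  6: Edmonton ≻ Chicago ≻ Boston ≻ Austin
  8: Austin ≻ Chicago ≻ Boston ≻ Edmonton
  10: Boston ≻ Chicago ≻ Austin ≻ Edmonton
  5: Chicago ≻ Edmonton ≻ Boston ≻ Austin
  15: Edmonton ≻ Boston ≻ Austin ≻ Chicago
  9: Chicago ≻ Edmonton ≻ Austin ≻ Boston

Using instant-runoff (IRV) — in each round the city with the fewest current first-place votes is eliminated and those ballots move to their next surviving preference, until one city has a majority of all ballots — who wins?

Round 1: Austin 8, Boston 10, Edmonton 21, Chicago 14. Austin eliminated.
Round 2: Boston 10, Edmonton 21, Chicago 22. Boston eliminated.
Round 3: Edmonton 21, Chicago 32. Chicago has a majority (≥27).

Chicago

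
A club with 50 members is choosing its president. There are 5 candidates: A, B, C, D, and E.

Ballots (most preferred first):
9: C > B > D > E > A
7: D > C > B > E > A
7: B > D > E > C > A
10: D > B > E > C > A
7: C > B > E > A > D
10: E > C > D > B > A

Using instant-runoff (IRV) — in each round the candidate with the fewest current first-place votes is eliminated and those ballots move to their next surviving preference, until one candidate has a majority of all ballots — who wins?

Round 1: A 0, B 7, C 16, D 17, E 10. A eliminated.
Round 2: B 7, C 16, D 17, E 10. B eliminated.
Round 3: C 16, D 24, E 10. E eliminated.
Round 4: C 26, D 24. C has a majority (≥26).

C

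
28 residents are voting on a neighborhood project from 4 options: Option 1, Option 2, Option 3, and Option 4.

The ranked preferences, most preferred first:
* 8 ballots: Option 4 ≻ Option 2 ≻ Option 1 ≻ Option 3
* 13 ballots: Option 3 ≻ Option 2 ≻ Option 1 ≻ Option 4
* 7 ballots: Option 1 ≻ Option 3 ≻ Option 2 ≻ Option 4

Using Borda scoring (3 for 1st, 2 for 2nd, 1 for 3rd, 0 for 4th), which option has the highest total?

Option 3

Option 1: 8×1 + 13×1 + 7×3 = 42
Option 2: 8×2 + 13×2 + 7×1 = 49
Option 3: 8×0 + 13×3 + 7×2 = 53
Option 4: 8×3 + 13×0 + 7×0 = 24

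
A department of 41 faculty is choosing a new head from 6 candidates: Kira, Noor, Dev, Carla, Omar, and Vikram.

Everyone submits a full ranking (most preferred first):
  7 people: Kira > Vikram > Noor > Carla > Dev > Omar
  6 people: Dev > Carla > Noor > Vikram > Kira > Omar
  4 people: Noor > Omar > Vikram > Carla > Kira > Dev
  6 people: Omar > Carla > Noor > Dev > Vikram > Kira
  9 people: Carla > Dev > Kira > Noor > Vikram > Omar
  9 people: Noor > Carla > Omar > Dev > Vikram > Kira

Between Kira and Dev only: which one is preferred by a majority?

Dev

Kira is ranked above Dev on 11 ballots; Dev above Kira on 30.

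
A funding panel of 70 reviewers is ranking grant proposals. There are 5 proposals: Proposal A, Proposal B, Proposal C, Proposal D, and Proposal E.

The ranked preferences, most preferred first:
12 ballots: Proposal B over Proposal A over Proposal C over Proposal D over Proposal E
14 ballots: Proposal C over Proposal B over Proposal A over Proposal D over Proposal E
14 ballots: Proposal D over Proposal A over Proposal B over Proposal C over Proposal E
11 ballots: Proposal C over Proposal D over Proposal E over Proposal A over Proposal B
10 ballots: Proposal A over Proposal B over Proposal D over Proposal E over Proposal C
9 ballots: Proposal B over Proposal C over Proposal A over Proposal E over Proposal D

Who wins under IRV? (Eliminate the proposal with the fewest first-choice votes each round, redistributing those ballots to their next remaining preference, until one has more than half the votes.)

Proposal B

Round 1: Proposal A 10, Proposal B 21, Proposal C 25, Proposal D 14, Proposal E 0. Proposal E eliminated.
Round 2: Proposal A 10, Proposal B 21, Proposal C 25, Proposal D 14. Proposal A eliminated.
Round 3: Proposal B 31, Proposal C 25, Proposal D 14. Proposal D eliminated.
Round 4: Proposal B 45, Proposal C 25. Proposal B has a majority (≥36).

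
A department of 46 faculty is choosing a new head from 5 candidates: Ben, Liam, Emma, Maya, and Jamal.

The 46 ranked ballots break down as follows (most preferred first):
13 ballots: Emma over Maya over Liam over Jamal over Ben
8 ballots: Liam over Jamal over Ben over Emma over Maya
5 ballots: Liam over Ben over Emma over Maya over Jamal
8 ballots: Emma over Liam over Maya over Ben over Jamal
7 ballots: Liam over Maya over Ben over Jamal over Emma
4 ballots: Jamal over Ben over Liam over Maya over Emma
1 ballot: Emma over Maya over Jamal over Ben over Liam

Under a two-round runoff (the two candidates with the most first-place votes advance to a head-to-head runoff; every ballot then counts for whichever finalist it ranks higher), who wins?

Round 1 first-place votes: Ben 0, Liam 20, Emma 22, Maya 0, Jamal 4. Emma and Liam advance.
Runoff: Emma is ranked above Liam on 22 ballots, Liam above Emma on 24.

Liam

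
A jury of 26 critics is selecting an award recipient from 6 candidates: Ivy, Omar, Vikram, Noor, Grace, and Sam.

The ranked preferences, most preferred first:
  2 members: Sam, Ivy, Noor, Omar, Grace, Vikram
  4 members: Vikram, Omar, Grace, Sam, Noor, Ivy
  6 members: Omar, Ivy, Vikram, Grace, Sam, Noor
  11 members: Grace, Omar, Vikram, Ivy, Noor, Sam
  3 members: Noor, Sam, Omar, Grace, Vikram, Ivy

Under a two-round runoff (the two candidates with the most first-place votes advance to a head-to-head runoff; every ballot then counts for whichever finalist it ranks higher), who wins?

Round 1 first-place votes: Ivy 0, Omar 6, Vikram 4, Noor 3, Grace 11, Sam 2. Grace and Omar advance.
Runoff: Grace is ranked above Omar on 11 ballots, Omar above Grace on 15.

Omar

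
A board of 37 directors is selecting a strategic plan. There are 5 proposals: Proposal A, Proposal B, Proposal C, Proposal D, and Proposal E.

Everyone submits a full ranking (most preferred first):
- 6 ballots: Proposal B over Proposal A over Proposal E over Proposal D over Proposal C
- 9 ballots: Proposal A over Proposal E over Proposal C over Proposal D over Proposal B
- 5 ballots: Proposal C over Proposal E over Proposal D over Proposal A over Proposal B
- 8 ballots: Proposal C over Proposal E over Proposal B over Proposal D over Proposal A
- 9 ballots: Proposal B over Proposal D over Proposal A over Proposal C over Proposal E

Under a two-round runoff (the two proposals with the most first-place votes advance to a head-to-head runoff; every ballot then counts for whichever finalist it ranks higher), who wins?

Round 1 first-place votes: Proposal A 9, Proposal B 15, Proposal C 13, Proposal D 0, Proposal E 0. Proposal B and Proposal C advance.
Runoff: Proposal B is ranked above Proposal C on 15 ballots, Proposal C above Proposal B on 22.

Proposal C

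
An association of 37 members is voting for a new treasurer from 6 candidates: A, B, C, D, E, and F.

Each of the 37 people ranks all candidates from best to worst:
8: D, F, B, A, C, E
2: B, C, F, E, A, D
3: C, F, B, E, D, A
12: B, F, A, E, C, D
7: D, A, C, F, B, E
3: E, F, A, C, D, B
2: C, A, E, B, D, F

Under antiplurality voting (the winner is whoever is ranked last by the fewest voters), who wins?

C

Last-place votes: A 3, B 3, C 0, D 14, E 15, F 2.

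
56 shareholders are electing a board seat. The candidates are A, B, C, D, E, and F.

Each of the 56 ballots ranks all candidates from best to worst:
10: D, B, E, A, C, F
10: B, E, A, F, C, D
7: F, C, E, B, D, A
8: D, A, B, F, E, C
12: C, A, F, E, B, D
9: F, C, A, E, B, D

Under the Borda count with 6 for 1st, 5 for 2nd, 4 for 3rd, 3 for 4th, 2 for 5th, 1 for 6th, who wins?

A: 10×3 + 10×4 + 7×1 + 8×5 + 12×5 + 9×4 = 213
B: 10×5 + 10×6 + 7×3 + 8×4 + 12×2 + 9×2 = 205
C: 10×2 + 10×2 + 7×5 + 8×1 + 12×6 + 9×5 = 200
D: 10×6 + 10×1 + 7×2 + 8×6 + 12×1 + 9×1 = 153
E: 10×4 + 10×5 + 7×4 + 8×2 + 12×3 + 9×3 = 197
F: 10×1 + 10×3 + 7×6 + 8×3 + 12×4 + 9×6 = 208

A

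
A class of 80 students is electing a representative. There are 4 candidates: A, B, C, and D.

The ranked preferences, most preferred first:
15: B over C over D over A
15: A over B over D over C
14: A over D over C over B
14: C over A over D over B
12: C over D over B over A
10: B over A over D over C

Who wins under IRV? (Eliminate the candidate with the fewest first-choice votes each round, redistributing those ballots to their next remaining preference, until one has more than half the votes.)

Round 1: A 29, B 25, C 26, D 0. D eliminated.
Round 2: A 29, B 25, C 26. B eliminated.
Round 3: A 39, C 41. C has a majority (≥41).

C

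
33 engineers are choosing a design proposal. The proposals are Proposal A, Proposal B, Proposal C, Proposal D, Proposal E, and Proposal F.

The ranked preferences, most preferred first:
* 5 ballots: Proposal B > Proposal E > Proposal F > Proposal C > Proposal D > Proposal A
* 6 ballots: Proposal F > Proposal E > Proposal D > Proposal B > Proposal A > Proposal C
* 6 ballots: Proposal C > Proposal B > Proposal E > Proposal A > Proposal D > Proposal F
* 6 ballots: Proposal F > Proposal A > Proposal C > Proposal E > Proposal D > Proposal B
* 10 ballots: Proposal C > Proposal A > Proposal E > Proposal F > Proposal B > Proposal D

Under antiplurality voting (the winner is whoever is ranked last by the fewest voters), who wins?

Proposal E

Last-place votes: Proposal A 5, Proposal B 6, Proposal C 6, Proposal D 10, Proposal E 0, Proposal F 6.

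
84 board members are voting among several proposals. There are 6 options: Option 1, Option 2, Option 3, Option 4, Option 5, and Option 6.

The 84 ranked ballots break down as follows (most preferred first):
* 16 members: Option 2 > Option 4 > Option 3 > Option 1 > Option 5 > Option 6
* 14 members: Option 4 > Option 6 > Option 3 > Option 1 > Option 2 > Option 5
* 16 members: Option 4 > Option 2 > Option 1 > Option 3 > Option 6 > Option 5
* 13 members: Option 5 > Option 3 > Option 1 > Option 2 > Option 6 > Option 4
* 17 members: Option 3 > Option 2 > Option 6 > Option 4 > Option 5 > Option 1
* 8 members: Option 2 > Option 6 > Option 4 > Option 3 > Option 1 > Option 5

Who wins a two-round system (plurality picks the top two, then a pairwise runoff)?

Option 2

Round 1 first-place votes: Option 1 0, Option 2 24, Option 3 17, Option 4 30, Option 5 13, Option 6 0. Option 4 and Option 2 advance.
Runoff: Option 4 is ranked above Option 2 on 30 ballots, Option 2 above Option 4 on 54.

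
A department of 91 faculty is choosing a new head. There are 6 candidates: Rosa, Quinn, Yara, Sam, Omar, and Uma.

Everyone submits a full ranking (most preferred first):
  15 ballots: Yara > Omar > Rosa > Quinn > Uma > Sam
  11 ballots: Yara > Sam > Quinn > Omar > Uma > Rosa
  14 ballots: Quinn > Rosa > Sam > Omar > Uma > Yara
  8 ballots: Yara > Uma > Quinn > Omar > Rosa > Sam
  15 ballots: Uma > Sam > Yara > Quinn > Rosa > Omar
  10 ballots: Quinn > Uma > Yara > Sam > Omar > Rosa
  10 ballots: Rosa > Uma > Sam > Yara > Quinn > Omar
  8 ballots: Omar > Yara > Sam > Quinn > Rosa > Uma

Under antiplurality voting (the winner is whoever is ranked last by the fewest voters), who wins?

Quinn

Last-place votes: Rosa 21, Quinn 0, Yara 14, Sam 23, Omar 25, Uma 8.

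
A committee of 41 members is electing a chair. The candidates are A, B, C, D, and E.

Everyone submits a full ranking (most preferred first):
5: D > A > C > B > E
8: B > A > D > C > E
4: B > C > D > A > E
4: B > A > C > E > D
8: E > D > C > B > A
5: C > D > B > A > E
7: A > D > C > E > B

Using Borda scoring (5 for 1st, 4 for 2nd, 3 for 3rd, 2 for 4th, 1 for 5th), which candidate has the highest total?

D

A: 5×4 + 8×4 + 4×2 + 4×4 + 8×1 + 5×2 + 7×5 = 129
B: 5×2 + 8×5 + 4×5 + 4×5 + 8×2 + 5×3 + 7×1 = 128
C: 5×3 + 8×2 + 4×4 + 4×3 + 8×3 + 5×5 + 7×3 = 129
D: 5×5 + 8×3 + 4×3 + 4×1 + 8×4 + 5×4 + 7×4 = 145
E: 5×1 + 8×1 + 4×1 + 4×2 + 8×5 + 5×1 + 7×2 = 84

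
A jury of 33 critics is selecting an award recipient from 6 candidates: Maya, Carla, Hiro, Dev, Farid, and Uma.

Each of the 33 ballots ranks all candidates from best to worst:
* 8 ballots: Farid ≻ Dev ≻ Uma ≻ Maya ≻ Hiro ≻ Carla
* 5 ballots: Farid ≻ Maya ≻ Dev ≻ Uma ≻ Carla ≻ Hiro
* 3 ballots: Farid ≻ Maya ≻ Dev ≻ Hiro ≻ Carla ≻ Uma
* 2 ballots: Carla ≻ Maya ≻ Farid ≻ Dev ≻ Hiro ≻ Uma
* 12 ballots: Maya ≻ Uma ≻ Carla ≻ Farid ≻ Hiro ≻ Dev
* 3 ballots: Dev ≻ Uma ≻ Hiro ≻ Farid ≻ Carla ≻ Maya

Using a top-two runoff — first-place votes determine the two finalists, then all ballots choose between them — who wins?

Farid

Round 1 first-place votes: Maya 12, Carla 2, Hiro 0, Dev 3, Farid 16, Uma 0. Farid and Maya advance.
Runoff: Farid is ranked above Maya on 19 ballots, Maya above Farid on 14.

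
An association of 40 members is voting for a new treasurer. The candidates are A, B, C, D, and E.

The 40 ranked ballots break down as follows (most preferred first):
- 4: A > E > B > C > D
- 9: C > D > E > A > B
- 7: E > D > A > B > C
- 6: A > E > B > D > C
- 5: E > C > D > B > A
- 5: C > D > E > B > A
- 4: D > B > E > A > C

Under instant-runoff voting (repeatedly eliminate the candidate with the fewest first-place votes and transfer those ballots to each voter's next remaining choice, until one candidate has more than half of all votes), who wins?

E

Round 1: A 10, B 0, C 14, D 4, E 12. B eliminated.
Round 2: A 10, C 14, D 4, E 12. D eliminated.
Round 3: A 10, C 14, E 16. A eliminated.
Round 4: C 14, E 26. E has a majority (≥21).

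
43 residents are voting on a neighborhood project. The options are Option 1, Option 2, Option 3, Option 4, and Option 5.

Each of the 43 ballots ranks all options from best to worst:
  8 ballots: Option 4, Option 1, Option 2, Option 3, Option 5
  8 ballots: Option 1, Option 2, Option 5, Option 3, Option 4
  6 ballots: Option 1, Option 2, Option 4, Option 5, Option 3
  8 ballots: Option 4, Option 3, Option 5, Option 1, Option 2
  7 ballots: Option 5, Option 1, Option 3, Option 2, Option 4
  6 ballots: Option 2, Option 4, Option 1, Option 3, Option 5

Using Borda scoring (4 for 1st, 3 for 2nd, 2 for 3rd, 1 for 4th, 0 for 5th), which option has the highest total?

Option 1

Option 1: 8×3 + 8×4 + 6×4 + 8×1 + 7×3 + 6×2 = 121
Option 2: 8×2 + 8×3 + 6×3 + 8×0 + 7×1 + 6×4 = 89
Option 3: 8×1 + 8×1 + 6×0 + 8×3 + 7×2 + 6×1 = 60
Option 4: 8×4 + 8×0 + 6×2 + 8×4 + 7×0 + 6×3 = 94
Option 5: 8×0 + 8×2 + 6×1 + 8×2 + 7×4 + 6×0 = 66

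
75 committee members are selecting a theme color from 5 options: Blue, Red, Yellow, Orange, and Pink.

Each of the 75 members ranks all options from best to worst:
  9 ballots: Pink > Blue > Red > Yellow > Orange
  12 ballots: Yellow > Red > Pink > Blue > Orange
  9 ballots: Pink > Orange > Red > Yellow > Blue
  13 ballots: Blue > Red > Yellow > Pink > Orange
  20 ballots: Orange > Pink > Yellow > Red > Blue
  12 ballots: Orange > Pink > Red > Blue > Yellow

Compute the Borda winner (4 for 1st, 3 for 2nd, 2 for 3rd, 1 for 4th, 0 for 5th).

Pink

Blue: 9×3 + 12×1 + 9×0 + 13×4 + 20×0 + 12×1 = 103
Red: 9×2 + 12×3 + 9×2 + 13×3 + 20×1 + 12×2 = 155
Yellow: 9×1 + 12×4 + 9×1 + 13×2 + 20×2 + 12×0 = 132
Orange: 9×0 + 12×0 + 9×3 + 13×0 + 20×4 + 12×4 = 155
Pink: 9×4 + 12×2 + 9×4 + 13×1 + 20×3 + 12×3 = 205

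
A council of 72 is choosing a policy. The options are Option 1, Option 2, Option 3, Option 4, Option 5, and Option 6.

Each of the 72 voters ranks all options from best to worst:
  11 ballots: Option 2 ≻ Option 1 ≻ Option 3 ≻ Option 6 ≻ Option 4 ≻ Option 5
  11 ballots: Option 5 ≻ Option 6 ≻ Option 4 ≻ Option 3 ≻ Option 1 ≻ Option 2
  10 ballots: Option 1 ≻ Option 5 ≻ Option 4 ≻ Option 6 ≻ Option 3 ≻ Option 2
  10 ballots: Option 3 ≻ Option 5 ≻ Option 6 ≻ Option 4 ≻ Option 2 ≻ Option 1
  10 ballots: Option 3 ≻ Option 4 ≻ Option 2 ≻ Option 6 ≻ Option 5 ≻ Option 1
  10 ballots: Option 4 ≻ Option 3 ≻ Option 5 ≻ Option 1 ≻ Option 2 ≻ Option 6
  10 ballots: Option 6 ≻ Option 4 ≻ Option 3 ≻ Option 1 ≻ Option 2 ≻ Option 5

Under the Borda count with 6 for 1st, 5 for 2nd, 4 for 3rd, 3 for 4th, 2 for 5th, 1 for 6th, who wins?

Option 3

Option 1: 11×5 + 11×2 + 10×6 + 10×1 + 10×1 + 10×3 + 10×3 = 217
Option 2: 11×6 + 11×1 + 10×1 + 10×2 + 10×4 + 10×2 + 10×2 = 187
Option 3: 11×4 + 11×3 + 10×2 + 10×6 + 10×6 + 10×5 + 10×4 = 307
Option 4: 11×2 + 11×4 + 10×4 + 10×3 + 10×5 + 10×6 + 10×5 = 296
Option 5: 11×1 + 11×6 + 10×5 + 10×5 + 10×2 + 10×4 + 10×1 = 247
Option 6: 11×3 + 11×5 + 10×3 + 10×4 + 10×3 + 10×1 + 10×6 = 258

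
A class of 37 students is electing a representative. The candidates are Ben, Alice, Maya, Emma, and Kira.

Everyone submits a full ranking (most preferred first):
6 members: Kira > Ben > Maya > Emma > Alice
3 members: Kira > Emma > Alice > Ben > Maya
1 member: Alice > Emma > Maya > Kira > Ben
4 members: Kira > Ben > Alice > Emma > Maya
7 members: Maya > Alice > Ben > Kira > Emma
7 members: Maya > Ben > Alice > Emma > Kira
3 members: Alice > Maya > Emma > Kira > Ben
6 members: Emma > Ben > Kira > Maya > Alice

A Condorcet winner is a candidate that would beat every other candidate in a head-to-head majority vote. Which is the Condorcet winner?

Ben

Ben vs Alice: 23–14
Ben vs Maya: 19–18
Ben vs Emma: 24–13
Ben vs Kira: 20–17
Ben beats every other candidate.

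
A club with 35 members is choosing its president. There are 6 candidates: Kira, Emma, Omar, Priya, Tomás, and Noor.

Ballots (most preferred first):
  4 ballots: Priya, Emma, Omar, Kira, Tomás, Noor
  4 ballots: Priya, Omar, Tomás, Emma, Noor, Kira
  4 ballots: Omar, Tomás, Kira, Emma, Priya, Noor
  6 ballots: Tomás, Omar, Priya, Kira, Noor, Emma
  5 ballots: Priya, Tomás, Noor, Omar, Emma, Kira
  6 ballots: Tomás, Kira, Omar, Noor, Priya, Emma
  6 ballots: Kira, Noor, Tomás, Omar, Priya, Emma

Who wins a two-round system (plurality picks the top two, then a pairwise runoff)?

Tomás

Round 1 first-place votes: Kira 6, Emma 0, Omar 4, Priya 13, Tomás 12, Noor 0. Priya and Tomás advance.
Runoff: Priya is ranked above Tomás on 13 ballots, Tomás above Priya on 22.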